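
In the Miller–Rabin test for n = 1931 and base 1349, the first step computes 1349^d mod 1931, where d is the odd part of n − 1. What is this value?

1

n − 1 = 1930 = 2^1 · 965, so s = 1 and d = 965.
1349^965 mod 1931 = 1.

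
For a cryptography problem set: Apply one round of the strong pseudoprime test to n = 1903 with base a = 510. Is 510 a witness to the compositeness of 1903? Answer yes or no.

n − 1 = 1902 = 2^1 · 951, so s = 1 and d = 951.
x_0 = 510^951 mod 1903 = 290.
x_0 ∉ {1, 1902} and s = 1, so 510 is a Miller–Rabin witness and 1903 is composite.

yes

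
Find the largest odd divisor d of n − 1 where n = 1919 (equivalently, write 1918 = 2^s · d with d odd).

959

Halving: 1918 → 959; 959 is odd.
So 1918 = 2^1 · 959.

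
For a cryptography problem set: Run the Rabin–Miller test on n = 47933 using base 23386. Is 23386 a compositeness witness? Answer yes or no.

n − 1 = 47932 = 2^2 · 11983, so s = 2 and d = 11983.
Repeated squaring mod 47933: 23386^1 ≡ 23386, 23386^2 ≡ 37399, 23386^4 ≡ 261, 23386^8 ≡ 20188, 23386^16 ≡ 28978, 23386^32 ≡ 34190, 23386^64 ≡ 14029, 23386^128 ≡ 47876, 23386^256 ≡ 3249, 23386^512 ≡ 10741, 23386^1024 ≡ 42283, 23386^2048 ≡ 47055, 23386^4096 ≡ 3956, 23386^8192 ≡ 23778.
11983 = 8192 + 2048 + 1024 + 512 + 128 + 64 + 8 + 4 + 2 + 1, so 23386^11983 ≡ 23778·47055·42283·10741·47876·14029·20188·261·37399·23386 ≡ 47932 (mod 47933).
x_0 = 23386^11983 mod 47933 = 47932.
x_0 = 47932 ≡ −1, so 23386 is not a witness.

no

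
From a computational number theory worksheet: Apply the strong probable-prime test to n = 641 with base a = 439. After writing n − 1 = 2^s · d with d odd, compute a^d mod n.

373

n − 1 = 640 = 2^7 · 5, so s = 7 and d = 5.
439^5 mod 641 = 373.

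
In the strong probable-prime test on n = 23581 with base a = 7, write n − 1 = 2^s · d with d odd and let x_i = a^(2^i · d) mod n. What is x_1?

23580

n − 1 = 23580 = 2^2 · 5895, so s = 2 and d = 5895.
By repeated squaring, 7^5895 ≡ 19181 (mod 23581).
x_0 = 19181.
x_1 = 19181^2 mod 23581 = 23580.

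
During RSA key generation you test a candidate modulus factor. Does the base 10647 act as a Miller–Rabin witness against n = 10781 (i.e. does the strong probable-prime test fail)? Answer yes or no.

no

n − 1 = 10780 = 2^2 · 2695, so s = 2 and d = 2695.
Repeated squaring mod 10781: 10647^1 ≡ 10647, 10647^2 ≡ 7175, 10647^4 ≡ 1350, 10647^8 ≡ 511, 10647^16 ≡ 2377, 10647^32 ≡ 885, 10647^64 ≡ 6993, 10647^128 ≡ 10214, 10647^256 ≡ 8840, 10647^512 ≡ 4912, 10647^1024 ≡ 10647, 10647^2048 ≡ 7175.
2695 = 2048 + 512 + 128 + 4 + 2 + 1, so 10647^2695 ≡ 7175·4912·10214·1350·7175·10647 ≡ 1 (mod 10781).
x_0 = 10647^2695 mod 10781 = 1.
x_0 = 1, so 10647 is not a witness.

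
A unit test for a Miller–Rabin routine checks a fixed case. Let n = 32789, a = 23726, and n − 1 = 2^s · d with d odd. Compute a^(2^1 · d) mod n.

n − 1 = 32788 = 2^2 · 8197, so s = 2 and d = 8197.
x_0 = 23726^8197 mod 32789 = 1.
x_1 = 1^2 mod 32789 = 1.

1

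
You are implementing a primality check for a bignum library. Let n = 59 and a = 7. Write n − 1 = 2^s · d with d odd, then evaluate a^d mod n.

n − 1 = 58 = 2^1 · 29, so s = 1 and d = 29.
Repeated squaring mod 59: 7^1 ≡ 7, 7^2 ≡ 49, 7^4 ≡ 41, 7^8 ≡ 29, 7^16 ≡ 15.
29 = 16 + 8 + 4 + 1, so 7^29 ≡ 15·29·41·7 ≡ 1 (mod 59).

1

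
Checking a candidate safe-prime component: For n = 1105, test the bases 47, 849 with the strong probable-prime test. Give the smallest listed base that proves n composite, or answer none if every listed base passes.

n − 1 = 1104 = 2^4 · 69, so s = 4 and d = 69.
Base 47: x_0 = 47^69 mod 1105 = 47. x_0 is neither 1 nor 1104, so continue squaring. x_1 = 47^2 mod 1105 = 1104. x_1 ≡ −1, so 47 is not a witness.
Base 849: x_0 = 849^69 mod 1105 = 1104. x_0 = 1104 ≡ −1, so 849 is not a witness.
No listed base is a witness for 1105.

none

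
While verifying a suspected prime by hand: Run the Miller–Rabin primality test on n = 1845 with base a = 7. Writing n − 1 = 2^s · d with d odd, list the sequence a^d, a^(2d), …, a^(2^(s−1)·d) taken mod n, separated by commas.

157, 664

n − 1 = 1844 = 2^2 · 461, so s = 2 and d = 461.
x_0 = 7^461 mod 1845 = 157.
x_1 = 157^2 mod 1845 = 664.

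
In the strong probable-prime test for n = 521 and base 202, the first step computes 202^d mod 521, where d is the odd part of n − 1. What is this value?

n − 1 = 520 = 2^3 · 65, so s = 3 and d = 65.
Repeated squaring mod 521: 202^1 ≡ 202, 202^2 ≡ 166, 202^4 ≡ 464, 202^8 ≡ 123, 202^16 ≡ 20, 202^32 ≡ 400, 202^64 ≡ 53.
65 = 64 + 1, so 202^65 ≡ 53·202 ≡ 286 (mod 521).

286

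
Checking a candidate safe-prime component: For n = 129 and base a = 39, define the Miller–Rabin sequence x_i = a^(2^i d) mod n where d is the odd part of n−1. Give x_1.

n − 1 = 128 = 2^7 · 1, so s = 7 and d = 1.
x_0 = 39^1 mod 129 = 39.
x_1 = 39^2 mod 129 = 102.

102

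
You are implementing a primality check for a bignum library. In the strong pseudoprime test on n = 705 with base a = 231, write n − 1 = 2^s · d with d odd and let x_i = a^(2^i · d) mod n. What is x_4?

81

n − 1 = 704 = 2^6 · 11, so s = 6 and d = 11.
x_0 = 231^11 mod 705 = 681.
x_1 = 681^2 mod 705 = 576.
x_2 = 576^2 mod 705 = 426.
x_3 = 426^2 mod 705 = 291.
x_4 = 291^2 mod 705 = 81.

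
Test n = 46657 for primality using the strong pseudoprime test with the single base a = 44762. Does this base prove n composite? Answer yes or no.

yes

n − 1 = 46656 = 2^6 · 729, so s = 6 and d = 729.
x_0 = 44762^729 mod 46657 = 45319.
x_0 is neither 1 nor 46656, so continue squaring.
x_1 = 45319^2 mod 46657 = 17278.
x_2 = 17278^2 mod 46657 = 17798.
x_3 = 17798^2 mod 46657 = 14431.
x_4 = 14431^2 mod 46657 = 23570.
x_5 = 23570^2 mod 46657 = 1.
x_5 = 1 but x_4 ≠ ±1, a nontrivial square root of 1 — 44762 is a witness and 46657 is composite.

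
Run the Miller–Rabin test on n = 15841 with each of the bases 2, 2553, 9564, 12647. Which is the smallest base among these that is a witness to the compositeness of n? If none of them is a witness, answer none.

none

n − 1 = 15840 = 2^5 · 495, so s = 5 and d = 495.
Base 2: x_0 = 2^495 mod 15841 = 1. x_0 = 1, so 2 is not a witness.
Base 2553: x_0 = 2553^495 mod 15841 = 15840. x_0 = 15840 ≡ −1, so 2553 is not a witness.
Base 9564: x_0 = 9564^495 mod 15841 = 1. x_0 = 1, so 9564 is not a witness.
Base 12647: x_0 = 12647^495 mod 15841 = 15840. x_0 = 15840 ≡ −1, so 12647 is not a witness.
No listed base is a witness for 15841.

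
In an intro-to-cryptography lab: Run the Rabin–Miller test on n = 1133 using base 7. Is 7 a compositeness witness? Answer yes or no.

n − 1 = 1132 = 2^2 · 283, so s = 2 and d = 283.
x_0 = 7^283 mod 1133 = 607.
x_0 is neither 1 nor 1132, so continue squaring.
x_1 = 607^2 mod 1133 = 224.
Reached i = s−1 = 1 without hitting −1: 7 is a Miller–Rabin witness and 1133 is composite.

yes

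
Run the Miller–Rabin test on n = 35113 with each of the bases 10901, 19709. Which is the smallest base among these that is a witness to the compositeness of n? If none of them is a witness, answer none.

19709

n − 1 = 35112 = 2^3 · 4389, so s = 3 and d = 4389.
Base 10901: x_0 = 10901^4389 mod 35113 = 32677. x_0 is neither 1 nor 35112, so continue squaring. x_1 = 32677^2 mod 35113 = 35112. x_1 ≡ −1, so 10901 is not a witness.
Base 19709: x_0 = 19709^4389 mod 35113 = 16862. x_0 is neither 1 nor 35112, so continue squaring. x_1 = 16862^2 mod 35113 = 17083. x_2 = 17083^2 mod 35113 = 4746. Reached i = s−1 = 2 without hitting −1: 19709 is a Miller–Rabin witness and 35113 is composite.
The smallest witness among the given bases is 19709.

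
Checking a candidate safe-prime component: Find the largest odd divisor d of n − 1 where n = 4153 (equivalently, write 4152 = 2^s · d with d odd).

Halving: 4152 → 2076 → 1038 → 519; 519 is odd.
So 4152 = 2^3 · 519.

519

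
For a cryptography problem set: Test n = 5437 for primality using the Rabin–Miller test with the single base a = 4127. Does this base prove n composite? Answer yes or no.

no

n − 1 = 5436 = 2^2 · 1359, so s = 2 and d = 1359.
x_0 = 4127^1359 mod 5437 = 630.
x_0 is neither 1 nor 5436, so continue squaring.
x_1 = 630^2 mod 5437 = 5436.
x_1 ≡ −1, so 4127 is not a witness.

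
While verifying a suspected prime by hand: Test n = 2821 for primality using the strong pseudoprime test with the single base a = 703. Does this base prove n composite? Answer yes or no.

yes

n − 1 = 2820 = 2^2 · 705, so s = 2 and d = 705.
Repeated squaring mod 2821: 703^1 ≡ 703, 703^2 ≡ 534, 703^4 ≡ 235, 703^8 ≡ 1626, 703^16 ≡ 599, 703^32 ≡ 534, 703^64 ≡ 235, 703^128 ≡ 1626, 703^256 ≡ 599, 703^512 ≡ 534.
705 = 512 + 128 + 64 + 1, so 703^705 ≡ 534·1626·235·703 ≡ 1301 (mod 2821).
x_0 = 703^705 mod 2821 = 1301.
x_0 is neither 1 nor 2820, so continue squaring.
x_1 = 1301^2 mod 2821 = 1.
x_1 = 1 but x_0 ≠ ±1, a nontrivial square root of 1 — 703 is a witness and 2821 is composite.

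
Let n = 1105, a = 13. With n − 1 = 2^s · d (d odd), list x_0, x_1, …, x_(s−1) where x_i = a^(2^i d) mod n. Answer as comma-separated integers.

n − 1 = 1104 = 2^4 · 69, so s = 4 and d = 69.
x_0 = 13^69 mod 1105 = 13.
x_1 = 13^2 mod 1105 = 169.
x_2 = 169^2 mod 1105 = 936.
x_3 = 936^2 mod 1105 = 936.

13, 169, 936, 936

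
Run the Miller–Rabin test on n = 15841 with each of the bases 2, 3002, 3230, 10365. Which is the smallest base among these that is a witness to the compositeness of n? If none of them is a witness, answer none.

n − 1 = 15840 = 2^5 · 495, so s = 5 and d = 495.
Base 2: x_0 = 2^495 mod 15841 = 1. x_0 = 1, so 2 is not a witness.
Base 3002: x_0 = 3002^495 mod 15841 = 15840. x_0 = 15840 ≡ −1, so 3002 is not a witness.
Base 3230: x_0 = 3230^495 mod 15841 = 15840. x_0 = 15840 ≡ −1, so 3230 is not a witness.
Base 10365: x_0 = 10365^495 mod 15841 = 15840. x_0 = 15840 ≡ −1, so 10365 is not a witness.
No listed base is a witness for 15841.

none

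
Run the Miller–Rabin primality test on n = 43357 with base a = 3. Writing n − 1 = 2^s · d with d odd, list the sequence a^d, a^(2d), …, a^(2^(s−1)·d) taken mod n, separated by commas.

29424, 19200

n − 1 = 43356 = 2^2 · 10839, so s = 2 and d = 10839.
x_0 = 3^10839 mod 43357 = 29424.
x_1 = 29424^2 mod 43357 = 19200.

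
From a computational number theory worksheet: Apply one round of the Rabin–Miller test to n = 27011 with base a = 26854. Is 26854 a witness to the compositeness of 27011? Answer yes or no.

n − 1 = 27010 = 2^1 · 13505, so s = 1 and d = 13505.
Repeated squaring mod 27011: 26854^1 ≡ 26854, 26854^2 ≡ 24649, 26854^4 ≡ 14778, 26854^8 ≡ 5349, 26854^16 ≡ 7152, 26854^32 ≡ 19281, 26854^64 ≡ 4568, 26854^128 ≡ 14132, 26854^256 ≡ 21101, 26854^512 ≡ 2877, 26854^1024 ≡ 11763, 26854^2048 ≡ 17827, 26854^4096 ≡ 17514, 26854^8192 ≡ 3280.
13505 = 8192 + 4096 + 1024 + 128 + 64 + 1, so 26854^13505 ≡ 3280·17514·11763·14132·4568·26854 ≡ 1 (mod 27011).
x_0 = 26854^13505 mod 27011 = 1.
x_0 = 1, so 26854 is not a witness.

no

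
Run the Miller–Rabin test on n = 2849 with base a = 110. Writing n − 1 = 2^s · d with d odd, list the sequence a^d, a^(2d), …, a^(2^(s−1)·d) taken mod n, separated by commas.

n − 1 = 2848 = 2^5 · 89, so s = 5 and d = 89.
x_0 = 110^89 mod 2849 = 2145.
x_1 = 2145^2 mod 2849 = 2739.
x_2 = 2739^2 mod 2849 = 704.
x_3 = 704^2 mod 2849 = 2739.
x_4 = 2739^2 mod 2849 = 704.

2145, 2739, 704, 2739, 704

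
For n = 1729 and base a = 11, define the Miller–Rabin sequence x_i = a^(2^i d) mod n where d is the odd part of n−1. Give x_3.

1

n − 1 = 1728 = 2^6 · 27, so s = 6 and d = 27.
x_0 = 11^27 mod 1729 = 1331.
x_1 = 1331^2 mod 1729 = 1065.
x_2 = 1065^2 mod 1729 = 1.
x_3 = 1^2 mod 1729 = 1.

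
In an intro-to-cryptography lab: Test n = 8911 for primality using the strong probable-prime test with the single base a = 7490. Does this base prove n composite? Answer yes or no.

yes

n − 1 = 8910 = 2^1 · 4455, so s = 1 and d = 4455.
x_0 = 7490^4455 mod 8911 = 1540.
x_0 ∉ {1, 8910} and s = 1, so 7490 is a Miller–Rabin witness and 8911 is composite.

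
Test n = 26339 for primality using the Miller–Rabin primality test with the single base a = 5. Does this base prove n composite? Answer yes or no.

n − 1 = 26338 = 2^1 · 13169, so s = 1 and d = 13169.
x_0 = 5^13169 mod 26339 = 1.
x_0 = 1, so 5 is not a witness.

no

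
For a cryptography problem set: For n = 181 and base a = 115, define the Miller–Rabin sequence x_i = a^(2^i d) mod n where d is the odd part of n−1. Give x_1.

n − 1 = 180 = 2^2 · 45, so s = 2 and d = 45.
By repeated squaring, 115^45 ≡ 162 (mod 181).
x_0 = 162.
x_1 = 162^2 mod 181 = 180.

180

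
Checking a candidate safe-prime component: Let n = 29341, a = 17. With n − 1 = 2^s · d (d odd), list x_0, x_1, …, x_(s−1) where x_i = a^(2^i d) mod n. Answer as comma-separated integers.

23230, 22569

n − 1 = 29340 = 2^2 · 7335, so s = 2 and d = 7335.
x_0 = 17^7335 mod 29341 = 23230.
x_1 = 23230^2 mod 29341 = 22569.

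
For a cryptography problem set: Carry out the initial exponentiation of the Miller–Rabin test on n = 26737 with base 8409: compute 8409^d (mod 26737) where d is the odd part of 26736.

4313

n − 1 = 26736 = 2^4 · 1671, so s = 4 and d = 1671.
8409^1671 mod 26737 = 4313.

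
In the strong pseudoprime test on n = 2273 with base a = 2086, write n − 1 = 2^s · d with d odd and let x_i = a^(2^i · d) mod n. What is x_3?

2272

n − 1 = 2272 = 2^5 · 71, so s = 5 and d = 71.
x_0 = 2086^71 mod 2273 = 1079.
x_1 = 1079^2 mod 2273 = 465.
x_2 = 465^2 mod 2273 = 290.
x_3 = 290^2 mod 2273 = 2272.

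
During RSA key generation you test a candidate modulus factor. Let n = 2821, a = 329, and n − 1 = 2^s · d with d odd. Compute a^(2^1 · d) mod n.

2016

n − 1 = 2820 = 2^2 · 705, so s = 2 and d = 705.
x_0 = 329^705 mod 2821 = 714.
x_1 = 714^2 mod 2821 = 2016.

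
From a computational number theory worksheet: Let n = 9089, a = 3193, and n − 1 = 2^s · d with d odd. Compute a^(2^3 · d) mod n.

n − 1 = 9088 = 2^7 · 71, so s = 7 and d = 71.
x_0 = 3193^71 mod 9089 = 8389.
x_1 = 8389^2 mod 9089 = 8283.
x_2 = 8283^2 mod 9089 = 4317.
x_3 = 4317^2 mod 9089 = 4039.

4039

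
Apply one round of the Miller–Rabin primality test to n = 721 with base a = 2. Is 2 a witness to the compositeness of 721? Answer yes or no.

yes

n − 1 = 720 = 2^4 · 45, so s = 4 and d = 45.
Repeated squaring mod 721: 2^1 ≡ 2, 2^2 ≡ 4, 2^4 ≡ 16, 2^8 ≡ 256, 2^16 ≡ 646, 2^32 ≡ 578.
45 = 32 + 8 + 4 + 1, so 2^45 ≡ 578·256·16·2 ≡ 169 (mod 721).
x_0 = 2^45 mod 721 = 169.
x_0 is neither 1 nor 720, so continue squaring.
x_1 = 169^2 mod 721 = 442.
x_2 = 442^2 mod 721 = 694.
x_3 = 694^2 mod 721 = 8.
Reached i = s−1 = 3 without hitting −1: 2 is a Miller–Rabin witness and 721 is composite.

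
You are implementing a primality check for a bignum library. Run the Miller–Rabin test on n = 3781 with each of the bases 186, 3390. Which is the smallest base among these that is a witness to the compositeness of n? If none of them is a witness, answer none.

n − 1 = 3780 = 2^2 · 945, so s = 2 and d = 945.
Base 186: x_0 = 186^945 mod 3781 = 1272. x_0 is neither 1 nor 3780, so continue squaring. x_1 = 1272^2 mod 3781 = 3497. Reached i = s−1 = 1 without hitting −1: 186 is a Miller–Rabin witness and 3781 is composite.
Base 3390: x_0 = 3390^945 mod 3781 = 2849. x_0 is neither 1 nor 3780, so continue squaring. x_1 = 2849^2 mod 3781 = 2775. Reached i = s−1 = 1 without hitting −1: 3390 is a Miller–Rabin witness and 3781 is composite.
The smallest witness among the given bases is 186.

186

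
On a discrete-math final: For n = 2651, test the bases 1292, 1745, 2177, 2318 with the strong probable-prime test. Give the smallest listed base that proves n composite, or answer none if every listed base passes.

1745

n − 1 = 2650 = 2^1 · 1325, so s = 1 and d = 1325.
Base 1292: x_0 = 1292^1325 mod 2651 = 1. x_0 = 1, so 1292 is not a witness.
Base 1745: x_0 = 1745^1325 mod 2651 = 1462. x_0 ∉ {1, 2650} and s = 1, so 1745 is a Miller–Rabin witness and 2651 is composite.
Base 2177: x_0 = 2177^1325 mod 2651 = 956. x_0 ∉ {1, 2650} and s = 1, so 2177 is a Miller–Rabin witness and 2651 is composite.
Base 2318: x_0 = 2318^1325 mod 2651 = 252. x_0 ∉ {1, 2650} and s = 1, so 2318 is a Miller–Rabin witness and 2651 is composite.
The smallest witness among the given bases is 1745.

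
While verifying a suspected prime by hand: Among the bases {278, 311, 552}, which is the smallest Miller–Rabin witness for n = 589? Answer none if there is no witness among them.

n − 1 = 588 = 2^2 · 147, so s = 2 and d = 147.
Base 278: x_0 = 278^147 mod 589 = 588. x_0 = 588 ≡ −1, so 278 is not a witness.
Base 311: x_0 = 311^147 mod 589 = 1. x_0 = 1, so 311 is not a witness.
Base 552: x_0 = 552^147 mod 589 = 1. x_0 = 1, so 552 is not a witness.
No listed base is a witness for 589.

none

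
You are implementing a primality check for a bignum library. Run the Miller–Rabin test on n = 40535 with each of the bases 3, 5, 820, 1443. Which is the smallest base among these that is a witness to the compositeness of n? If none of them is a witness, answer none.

n − 1 = 40534 = 2^1 · 20267, so s = 1 and d = 20267.
Base 3: x_0 = 3^20267 mod 40535 = 22152. x_0 ∉ {1, 40534} and s = 1, so 3 is a Miller–Rabin witness and 40535 is composite.
Base 5: x_0 = 5^20267 mod 40535 = 23895. x_0 ∉ {1, 40534} and s = 1, so 5 is a Miller–Rabin witness and 40535 is composite.
Base 820: x_0 = 820^20267 mod 40535 = 20930. x_0 ∉ {1, 40534} and s = 1, so 820 is a Miller–Rabin witness and 40535 is composite.
Base 1443: x_0 = 1443^20267 mod 40535 = 887. x_0 ∉ {1, 40534} and s = 1, so 1443 is a Miller–Rabin witness and 40535 is composite.
The smallest witness among the given bases is 3.

3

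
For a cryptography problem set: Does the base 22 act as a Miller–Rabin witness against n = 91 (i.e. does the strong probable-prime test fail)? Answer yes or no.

no

n − 1 = 90 = 2^1 · 45, so s = 1 and d = 45.
x_0 = 22^45 mod 91 = 1.
x_0 = 1, so 22 is not a witness.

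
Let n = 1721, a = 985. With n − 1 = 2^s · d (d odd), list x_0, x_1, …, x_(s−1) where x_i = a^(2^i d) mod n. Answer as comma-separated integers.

n − 1 = 1720 = 2^3 · 215, so s = 3 and d = 215.
x_0 = 985^215 mod 1721 = 1313.
x_1 = 1313^2 mod 1721 = 1248.
x_2 = 1248^2 mod 1721 = 1720.

1313, 1248, 1720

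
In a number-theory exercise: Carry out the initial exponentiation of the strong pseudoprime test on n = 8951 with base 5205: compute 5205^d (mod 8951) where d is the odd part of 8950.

n − 1 = 8950 = 2^1 · 4475, so s = 1 and d = 4475.
5205^4475 mod 8951 = 1.

1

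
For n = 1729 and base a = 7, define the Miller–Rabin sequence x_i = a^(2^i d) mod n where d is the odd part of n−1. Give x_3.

742

n − 1 = 1728 = 2^6 · 27, so s = 6 and d = 27.
By repeated squaring, 7^27 ≡ 343 (mod 1729).
x_0 = 343.
x_1 = 343^2 mod 1729 = 77.
x_2 = 77^2 mod 1729 = 742.
x_3 = 742^2 mod 1729 = 742.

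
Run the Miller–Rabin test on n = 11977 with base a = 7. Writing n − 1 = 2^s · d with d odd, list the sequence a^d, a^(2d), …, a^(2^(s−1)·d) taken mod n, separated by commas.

n − 1 = 11976 = 2^3 · 1497, so s = 3 and d = 1497.
x_0 = 7^1497 mod 11977 = 11886.
x_1 = 11886^2 mod 11977 = 8281.
x_2 = 8281^2 mod 11977 = 6636.

11886, 8281, 6636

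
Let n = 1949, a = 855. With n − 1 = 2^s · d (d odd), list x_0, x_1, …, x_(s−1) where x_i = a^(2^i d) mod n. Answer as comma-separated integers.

n − 1 = 1948 = 2^2 · 487, so s = 2 and d = 487.
x_0 = 855^487 mod 1949 = 1.
x_1 = 1^2 mod 1949 = 1.

1, 1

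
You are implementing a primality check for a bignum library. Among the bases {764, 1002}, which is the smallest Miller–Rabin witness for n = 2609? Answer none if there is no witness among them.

n − 1 = 2608 = 2^4 · 163, so s = 4 and d = 163.
Base 764: x_0 = 764^163 mod 2609 = 460. x_0 is neither 1 nor 2608, so continue squaring. x_1 = 460^2 mod 2609 = 271. x_2 = 271^2 mod 2609 = 389. x_3 = 389^2 mod 2609 = 2608. x_3 ≡ −1, so 764 is not a witness.
Base 1002: x_0 = 1002^163 mod 2609 = 1. x_0 = 1, so 1002 is not a witness.
No listed base is a witness for 2609.

none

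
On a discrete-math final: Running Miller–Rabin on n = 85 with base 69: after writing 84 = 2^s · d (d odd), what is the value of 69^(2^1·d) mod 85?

n − 1 = 84 = 2^2 · 21, so s = 2 and d = 21.
Repeated squaring mod 85: 69^1 ≡ 69, 69^2 ≡ 1, 69^4 ≡ 1, 69^8 ≡ 1, 69^16 ≡ 1.
21 = 16 + 4 + 1, so 69^21 ≡ 1·1·69 ≡ 69 (mod 85).
x_0 = 69.
x_1 = 69^2 mod 85 = 1.

1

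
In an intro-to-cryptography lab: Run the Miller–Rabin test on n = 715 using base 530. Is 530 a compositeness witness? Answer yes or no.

yes

n − 1 = 714 = 2^1 · 357, so s = 1 and d = 357.
By repeated squaring, 530^357 ≡ 480 (mod 715).
x_0 = 530^357 mod 715 = 480.
x_0 ∉ {1, 714} and s = 1, so 530 is a Miller–Rabin witness and 715 is composite.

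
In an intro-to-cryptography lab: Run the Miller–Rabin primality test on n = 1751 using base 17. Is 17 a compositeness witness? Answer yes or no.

n − 1 = 1750 = 2^1 · 875, so s = 1 and d = 875.
By repeated squaring, 17^875 ≡ 1071 (mod 1751).
x_0 = 17^875 mod 1751 = 1071.
x_0 ∉ {1, 1750} and s = 1, so 17 is a Miller–Rabin witness and 1751 is composite.

yes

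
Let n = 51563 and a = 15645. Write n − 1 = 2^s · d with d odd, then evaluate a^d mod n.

1

n − 1 = 51562 = 2^1 · 25781, so s = 1 and d = 25781.
15645^25781 mod 51563 = 1.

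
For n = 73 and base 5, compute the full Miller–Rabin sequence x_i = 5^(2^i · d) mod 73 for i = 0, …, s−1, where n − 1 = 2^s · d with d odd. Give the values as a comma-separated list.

10, 27, 72

n − 1 = 72 = 2^3 · 9, so s = 3 and d = 9.
x_0 = 5^9 mod 73 = 10.
x_1 = 10^2 mod 73 = 27.
x_2 = 27^2 mod 73 = 72.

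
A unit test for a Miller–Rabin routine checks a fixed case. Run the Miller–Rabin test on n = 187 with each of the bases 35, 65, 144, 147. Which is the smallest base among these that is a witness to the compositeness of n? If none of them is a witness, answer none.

n − 1 = 186 = 2^1 · 93, so s = 1 and d = 93.
Base 35: x_0 = 35^93 mod 187 = 52. x_0 ∉ {1, 186} and s = 1, so 35 is a Miller–Rabin witness and 187 is composite.
Base 65: x_0 = 65^93 mod 187 = 175. x_0 ∉ {1, 186} and s = 1, so 65 is a Miller–Rabin witness and 187 is composite.
Base 144: x_0 = 144^93 mod 187 = 111. x_0 ∉ {1, 186} and s = 1, so 144 is a Miller–Rabin witness and 187 is composite.
Base 147: x_0 = 147^93 mod 187 = 75. x_0 ∉ {1, 186} and s = 1, so 147 is a Miller–Rabin witness and 187 is composite.
The smallest witness among the given bases is 35.

35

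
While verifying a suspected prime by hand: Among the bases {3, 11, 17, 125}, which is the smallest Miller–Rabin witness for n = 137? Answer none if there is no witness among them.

none

n − 1 = 136 = 2^3 · 17, so s = 3 and d = 17.
Base 3: x_0 = 3^17 mod 137 = 127. x_0 is neither 1 nor 136, so continue squaring. x_1 = 127^2 mod 137 = 100. x_2 = 100^2 mod 137 = 136. x_2 ≡ −1, so 3 is not a witness.
Base 11: x_0 = 11^17 mod 137 = 100. x_0 is neither 1 nor 136, so continue squaring. x_1 = 100^2 mod 137 = 136. x_1 ≡ −1, so 11 is not a witness.
Base 17: x_0 = 17^17 mod 137 = 37. x_0 is neither 1 nor 136, so continue squaring. x_1 = 37^2 mod 137 = 136. x_1 ≡ −1, so 17 is not a witness.
Base 125: x_0 = 125^17 mod 137 = 127. x_0 is neither 1 nor 136, so continue squaring. x_1 = 127^2 mod 137 = 100. x_2 = 100^2 mod 137 = 136. x_2 ≡ −1, so 125 is not a witness.
No listed base is a witness for 137.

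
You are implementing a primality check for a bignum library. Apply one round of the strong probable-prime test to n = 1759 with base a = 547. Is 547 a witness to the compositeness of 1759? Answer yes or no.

no

n − 1 = 1758 = 2^1 · 879, so s = 1 and d = 879.
x_0 = 547^879 mod 1759 = 1758.
x_0 = 1758 ≡ −1, so 547 is not a witness.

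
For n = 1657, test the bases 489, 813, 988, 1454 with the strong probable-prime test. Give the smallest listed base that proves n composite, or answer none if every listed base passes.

none

n − 1 = 1656 = 2^3 · 207, so s = 3 and d = 207.
Base 489: x_0 = 489^207 mod 1657 = 1418. x_0 is neither 1 nor 1656, so continue squaring. x_1 = 1418^2 mod 1657 = 783. x_2 = 783^2 mod 1657 = 1656. x_2 ≡ −1, so 489 is not a witness.
Base 813: x_0 = 813^207 mod 1657 = 1. x_0 = 1, so 813 is not a witness.
Base 988: x_0 = 988^207 mod 1657 = 1418. x_0 is neither 1 nor 1656, so continue squaring. x_1 = 1418^2 mod 1657 = 783. x_2 = 783^2 mod 1657 = 1656. x_2 ≡ −1, so 988 is not a witness.
Base 1454: x_0 = 1454^207 mod 1657 = 1553. x_0 is neither 1 nor 1656, so continue squaring. x_1 = 1553^2 mod 1657 = 874. x_2 = 874^2 mod 1657 = 1656. x_2 ≡ −1, so 1454 is not a witness.
No listed base is a witness for 1657.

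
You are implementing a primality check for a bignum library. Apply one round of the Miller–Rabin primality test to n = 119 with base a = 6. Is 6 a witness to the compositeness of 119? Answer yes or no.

n − 1 = 118 = 2^1 · 59, so s = 1 and d = 59.
x_0 = 6^59 mod 119 = 90.
x_0 ∉ {1, 118} and s = 1, so 6 is a Miller–Rabin witness and 119 is composite.

yes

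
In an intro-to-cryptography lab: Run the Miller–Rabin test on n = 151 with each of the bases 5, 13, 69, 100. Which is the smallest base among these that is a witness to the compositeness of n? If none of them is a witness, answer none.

n − 1 = 150 = 2^1 · 75, so s = 1 and d = 75.
Base 5: x_0 = 5^75 mod 151 = 1. x_0 = 1, so 5 is not a witness.
Base 13: x_0 = 13^75 mod 151 = 150. x_0 = 150 ≡ −1, so 13 is not a witness.
Base 69: x_0 = 69^75 mod 151 = 1. x_0 = 1, so 69 is not a witness.
Base 100: x_0 = 100^75 mod 151 = 1. x_0 = 1, so 100 is not a witness.
No listed base is a witness for 151.

none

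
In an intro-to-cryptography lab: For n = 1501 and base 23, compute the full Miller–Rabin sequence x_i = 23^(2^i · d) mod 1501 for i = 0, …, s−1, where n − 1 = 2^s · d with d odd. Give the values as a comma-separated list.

1265, 159

n − 1 = 1500 = 2^2 · 375, so s = 2 and d = 375.
x_0 = 23^375 mod 1501 = 1265.
x_1 = 1265^2 mod 1501 = 159.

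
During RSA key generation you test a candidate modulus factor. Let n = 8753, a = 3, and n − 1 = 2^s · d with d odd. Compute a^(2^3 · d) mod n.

8752

n − 1 = 8752 = 2^4 · 547, so s = 4 and d = 547.
Repeated squaring mod 8753: 3^1 ≡ 3, 3^2 ≡ 9, 3^4 ≡ 81, 3^8 ≡ 6561, 3^16 ≡ 8220, 3^32 ≡ 3993, 3^64 ≡ 4836, 3^128 ≡ 7633, 3^256 ≡ 2721, 3^512 ≡ 7556.
547 = 512 + 32 + 2 + 1, so 3^547 ≡ 7556·3993·9·3 ≡ 4465 (mod 8753).
x_0 = 4465.
x_1 = 4465^2 mod 8753 = 5644.
x_2 = 5644^2 mod 8753 = 2569.
x_3 = 2569^2 mod 8753 = 8752.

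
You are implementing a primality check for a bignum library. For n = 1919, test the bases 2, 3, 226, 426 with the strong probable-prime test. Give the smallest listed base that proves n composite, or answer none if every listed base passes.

n − 1 = 1918 = 2^1 · 959, so s = 1 and d = 959.
Base 2: x_0 = 2^959 mod 1919 = 1609. x_0 ∉ {1, 1918} and s = 1, so 2 is a Miller–Rabin witness and 1919 is composite.
Base 3: x_0 = 3^959 mod 1919 = 1022. x_0 ∉ {1, 1918} and s = 1, so 3 is a Miller–Rabin witness and 1919 is composite.
Base 226: x_0 = 226^959 mod 1919 = 25. x_0 ∉ {1, 1918} and s = 1, so 226 is a Miller–Rabin witness and 1919 is composite.
Base 426: x_0 = 426^959 mod 1919 = 525. x_0 ∉ {1, 1918} and s = 1, so 426 is a Miller–Rabin witness and 1919 is composite.
The smallest witness among the given bases is 2.

2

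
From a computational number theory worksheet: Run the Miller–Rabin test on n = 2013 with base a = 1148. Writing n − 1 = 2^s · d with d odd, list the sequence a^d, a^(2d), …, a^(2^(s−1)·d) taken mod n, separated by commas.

n − 1 = 2012 = 2^2 · 503, so s = 2 and d = 503.
x_0 = 1148^503 mod 2013 = 1109.
x_1 = 1109^2 mod 2013 = 1951.

1109, 1951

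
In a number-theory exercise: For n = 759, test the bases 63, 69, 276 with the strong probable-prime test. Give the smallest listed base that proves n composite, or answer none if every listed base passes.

63

n − 1 = 758 = 2^1 · 379, so s = 1 and d = 379.
Base 63: x_0 = 63^379 mod 759 = 711. x_0 ∉ {1, 758} and s = 1, so 63 is a Miller–Rabin witness and 759 is composite.
Base 69: x_0 = 69^379 mod 759 = 345. x_0 ∉ {1, 758} and s = 1, so 69 is a Miller–Rabin witness and 759 is composite.
Base 276: x_0 = 276^379 mod 759 = 276. x_0 ∉ {1, 758} and s = 1, so 276 is a Miller–Rabin witness and 759 is composite.
The smallest witness among the given bases is 63.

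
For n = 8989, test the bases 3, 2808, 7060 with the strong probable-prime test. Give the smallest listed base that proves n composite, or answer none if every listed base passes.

3

n − 1 = 8988 = 2^2 · 2247, so s = 2 and d = 2247.
Base 3: x_0 = 3^2247 mod 8989 = 8873. x_0 is neither 1 nor 8988, so continue squaring. x_1 = 8873^2 mod 8989 = 4467. Reached i = s−1 = 1 without hitting −1: 3 is a Miller–Rabin witness and 8989 is composite.
Base 2808: x_0 = 2808^2247 mod 8989 = 6488. x_0 is neither 1 nor 8988, so continue squaring. x_1 = 6488^2 mod 8989 = 7646. Reached i = s−1 = 1 without hitting −1: 2808 is a Miller–Rabin witness and 8989 is composite.
Base 7060: x_0 = 7060^2247 mod 8989 = 3646. x_0 is neither 1 nor 8988, so continue squaring. x_1 = 3646^2 mod 8989 = 7574. Reached i = s−1 = 1 without hitting −1: 7060 is a Miller–Rabin witness and 8989 is composite.
The smallest witness among the given bases is 3.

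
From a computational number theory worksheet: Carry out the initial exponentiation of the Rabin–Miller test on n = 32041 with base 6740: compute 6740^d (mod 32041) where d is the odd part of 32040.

n − 1 = 32040 = 2^3 · 4005, so s = 3 and d = 4005.
Repeated squaring mod 32041: 6740^1 ≡ 6740, 6740^2 ≡ 25503, 6740^4 ≡ 2750, 6740^8 ≡ 824, 6740^16 ≡ 6115, 6740^32 ≡ 1378, 6740^64 ≡ 8465, 6740^128 ≡ 12549, 6740^256 ≡ 27927, 6740^512 ≡ 7348, 6740^1024 ≡ 4019, 6740^2048 ≡ 3697.
4005 = 2048 + 1024 + 512 + 256 + 128 + 32 + 4 + 1, so 6740^4005 ≡ 3697·4019·7348·27927·12549·1378·2750·6740 ≡ 25240 (mod 32041).

25240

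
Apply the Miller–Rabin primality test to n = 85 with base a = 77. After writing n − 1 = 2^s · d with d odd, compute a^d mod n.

n − 1 = 84 = 2^2 · 21, so s = 2 and d = 21.
77^21 mod 85 = 42.

42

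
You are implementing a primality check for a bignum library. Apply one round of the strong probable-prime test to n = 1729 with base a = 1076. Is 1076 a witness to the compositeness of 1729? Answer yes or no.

n − 1 = 1728 = 2^6 · 27, so s = 6 and d = 27.
By repeated squaring, 1076^27 ≡ 1728 (mod 1729).
x_0 = 1076^27 mod 1729 = 1728.
x_0 = 1728 ≡ −1, so 1076 is not a witness.

no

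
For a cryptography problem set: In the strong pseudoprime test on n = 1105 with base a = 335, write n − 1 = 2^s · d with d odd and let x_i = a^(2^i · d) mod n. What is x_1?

1080

n − 1 = 1104 = 2^4 · 69, so s = 4 and d = 69.
x_0 = 335^69 mod 1105 = 870.
x_1 = 870^2 mod 1105 = 1080.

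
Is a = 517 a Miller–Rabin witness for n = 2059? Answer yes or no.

no

n − 1 = 2058 = 2^1 · 1029, so s = 1 and d = 1029.
Repeated squaring mod 2059: 517^1 ≡ 517, 517^2 ≡ 1678, 517^4 ≡ 1031, 517^8 ≡ 517, 517^16 ≡ 1678, 517^32 ≡ 1031, 517^64 ≡ 517, 517^128 ≡ 1678, 517^256 ≡ 1031, 517^512 ≡ 517, 517^1024 ≡ 1678.
1029 = 1024 + 4 + 1, so 517^1029 ≡ 1678·1031·517 ≡ 1 (mod 2059).
x_0 = 517^1029 mod 2059 = 1.
x_0 = 1, so 517 is not a witness.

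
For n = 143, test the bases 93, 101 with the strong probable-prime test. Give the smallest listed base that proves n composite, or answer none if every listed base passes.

93

n − 1 = 142 = 2^1 · 71, so s = 1 and d = 71.
Base 93: x_0 = 93^71 mod 143 = 137. x_0 ∉ {1, 142} and s = 1, so 93 is a Miller–Rabin witness and 143 is composite.
Base 101: x_0 = 101^71 mod 143 = 134. x_0 ∉ {1, 142} and s = 1, so 101 is a Miller–Rabin witness and 143 is composite.
The smallest witness among the given bases is 93.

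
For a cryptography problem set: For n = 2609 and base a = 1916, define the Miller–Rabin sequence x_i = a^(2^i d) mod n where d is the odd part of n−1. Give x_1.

2608

n − 1 = 2608 = 2^4 · 163, so s = 4 and d = 163.
x_0 = 1916^163 mod 2609 = 2220.
x_1 = 2220^2 mod 2609 = 2608.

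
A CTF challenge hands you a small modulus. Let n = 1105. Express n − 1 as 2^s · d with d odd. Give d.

69

Halving: 1104 → 552 → 276 → 138 → 69; 69 is odd.
So 1104 = 2^4 · 69.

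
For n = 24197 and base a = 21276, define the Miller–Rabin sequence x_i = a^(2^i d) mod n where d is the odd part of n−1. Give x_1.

n − 1 = 24196 = 2^2 · 6049, so s = 2 and d = 6049.
By repeated squaring, 21276^6049 ≡ 17154 (mod 24197).
x_0 = 17154.
x_1 = 17154^2 mod 24197 = 24196.

24196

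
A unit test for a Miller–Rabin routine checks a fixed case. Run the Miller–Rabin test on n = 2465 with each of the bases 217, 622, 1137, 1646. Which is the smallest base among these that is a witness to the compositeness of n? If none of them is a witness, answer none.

n − 1 = 2464 = 2^5 · 77, so s = 5 and d = 77.
Base 217: x_0 = 217^77 mod 2465 = 1322. x_0 is neither 1 nor 2464, so continue squaring. x_1 = 1322^2 mod 2465 = 2464. x_1 ≡ −1, so 217 is not a witness.
Base 622: x_0 = 622^77 mod 2465 = 1507. x_0 is neither 1 nor 2464, so continue squaring. x_1 = 1507^2 mod 2465 = 784. x_2 = 784^2 mod 2465 = 871. x_3 = 871^2 mod 2465 = 1886. x_4 = 1886^2 mod 2465 = 1. x_4 = 1 but x_3 ≠ ±1, a nontrivial square root of 1 — 622 is a witness and 2465 is composite.
Base 1137: x_0 = 1137^77 mod 2465 = 1362. x_0 is neither 1 nor 2464, so continue squaring. x_1 = 1362^2 mod 2465 = 1364. x_2 = 1364^2 mod 2465 = 1886. x_3 = 1886^2 mod 2465 = 1. x_3 = 1 but x_2 ≠ ±1, a nontrivial square root of 1 — 1137 is a witness and 2465 is composite.
Base 1646: x_0 = 1646^77 mod 2465 = 1246. x_0 is neither 1 nor 2464, so continue squaring. x_1 = 1246^2 mod 2465 = 2031. x_2 = 2031^2 mod 2465 = 1016. x_3 = 1016^2 mod 2465 = 1886. x_4 = 1886^2 mod 2465 = 1. x_4 = 1 but x_3 ≠ ±1, a nontrivial square root of 1 — 1646 is a witness and 2465 is composite.
The smallest witness among the given bases is 622.

622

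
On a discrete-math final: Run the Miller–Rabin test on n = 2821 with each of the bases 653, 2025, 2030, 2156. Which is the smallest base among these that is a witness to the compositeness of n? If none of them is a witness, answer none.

2025

n − 1 = 2820 = 2^2 · 705, so s = 2 and d = 705.
Base 653: x_0 = 653^705 mod 2821 = 1. x_0 = 1, so 653 is not a witness.
Base 2025: x_0 = 2025^705 mod 2821 = 1520. x_0 is neither 1 nor 2820, so continue squaring. x_1 = 1520^2 mod 2821 = 1. x_1 = 1 but x_0 ≠ ±1, a nontrivial square root of 1 — 2025 is a witness and 2821 is composite.
Base 2030: x_0 = 2030^705 mod 2821 = 1890. x_0 is neither 1 nor 2820, so continue squaring. x_1 = 1890^2 mod 2821 = 714. Reached i = s−1 = 1 without hitting −1: 2030 is a Miller–Rabin witness and 2821 is composite.
Base 2156: x_0 = 2156^705 mod 2821 = 1022. x_0 is neither 1 nor 2820, so continue squaring. x_1 = 1022^2 mod 2821 = 714. Reached i = s−1 = 1 without hitting −1: 2156 is a Miller–Rabin witness and 2821 is composite.
The smallest witness among the given bases is 2025.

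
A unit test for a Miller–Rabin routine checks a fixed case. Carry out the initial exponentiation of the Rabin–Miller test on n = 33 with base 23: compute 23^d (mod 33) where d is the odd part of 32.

n − 1 = 32 = 2^5 · 1, so s = 5 and d = 1.
23^1 mod 33 = 23.

23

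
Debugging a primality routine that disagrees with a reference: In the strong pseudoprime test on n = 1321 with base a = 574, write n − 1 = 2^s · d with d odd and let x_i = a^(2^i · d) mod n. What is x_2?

n − 1 = 1320 = 2^3 · 165, so s = 3 and d = 165.
x_0 = 574^165 mod 1321 = 371.
x_1 = 371^2 mod 1321 = 257.
x_2 = 257^2 mod 1321 = 1320.

1320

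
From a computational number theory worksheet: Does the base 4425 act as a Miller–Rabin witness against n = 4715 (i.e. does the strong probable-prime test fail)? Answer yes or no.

n − 1 = 4714 = 2^1 · 2357, so s = 1 and d = 2357.
By repeated squaring, 4425^2357 ≡ 85 (mod 4715).
x_0 = 4425^2357 mod 4715 = 85.
x_0 ∉ {1, 4714} and s = 1, so 4425 is a Miller–Rabin witness and 4715 is composite.

yes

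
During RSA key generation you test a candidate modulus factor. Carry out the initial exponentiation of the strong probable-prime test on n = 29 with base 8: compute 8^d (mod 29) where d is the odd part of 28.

n − 1 = 28 = 2^2 · 7, so s = 2 and d = 7.
Repeated squaring mod 29: 8^1 ≡ 8, 8^2 ≡ 6, 8^4 ≡ 7.
7 = 4 + 2 + 1, so 8^7 ≡ 7·6·8 ≡ 17 (mod 29).

17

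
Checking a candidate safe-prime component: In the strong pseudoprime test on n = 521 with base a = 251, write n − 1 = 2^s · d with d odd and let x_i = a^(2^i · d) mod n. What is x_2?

n − 1 = 520 = 2^3 · 65, so s = 3 and d = 65.
Repeated squaring mod 521: 251^1 ≡ 251, 251^2 ≡ 481, 251^4 ≡ 37, 251^8 ≡ 327, 251^16 ≡ 124, 251^32 ≡ 267, 251^64 ≡ 433.
65 = 64 + 1, so 251^65 ≡ 433·251 ≡ 315 (mod 521).
x_0 = 315.
x_1 = 315^2 mod 521 = 235.
x_2 = 235^2 mod 521 = 520.

520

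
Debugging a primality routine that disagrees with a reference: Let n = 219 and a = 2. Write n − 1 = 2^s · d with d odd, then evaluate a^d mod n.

2

n − 1 = 218 = 2^1 · 109, so s = 1 and d = 109.
Repeated squaring mod 219: 2^1 ≡ 2, 2^2 ≡ 4, 2^4 ≡ 16, 2^8 ≡ 37, 2^16 ≡ 55, 2^32 ≡ 178, 2^64 ≡ 148.
109 = 64 + 32 + 8 + 4 + 1, so 2^109 ≡ 148·178·37·16·2 ≡ 2 (mod 219).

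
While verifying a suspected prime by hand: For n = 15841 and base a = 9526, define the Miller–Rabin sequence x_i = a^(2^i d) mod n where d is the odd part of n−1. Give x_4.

1

n − 1 = 15840 = 2^5 · 495, so s = 5 and d = 495.
Repeated squaring mod 15841: 9526^1 ≡ 9526, 9526^2 ≡ 7428, 9526^4 ≡ 981, 9526^8 ≡ 11901, 9526^16 ≡ 15261, 9526^32 ≡ 3739, 9526^64 ≡ 8359, 9526^128 ≡ 14071, 9526^256 ≡ 12223.
495 = 256 + 128 + 64 + 32 + 8 + 4 + 2 + 1, so 9526^495 ≡ 12223·14071·8359·3739·11901·981·7428·9526 ≡ 13796 (mod 15841).
x_0 = 13796.
x_1 = 13796^2 mod 15841 = 1.
x_2 = 1^2 mod 15841 = 1.
x_3 = 1^2 mod 15841 = 1.
x_4 = 1^2 mod 15841 = 1.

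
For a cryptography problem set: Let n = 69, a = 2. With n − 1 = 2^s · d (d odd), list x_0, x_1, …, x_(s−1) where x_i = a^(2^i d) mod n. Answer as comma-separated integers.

n − 1 = 68 = 2^2 · 17, so s = 2 and d = 17.
x_0 = 2^17 mod 69 = 41.
x_1 = 41^2 mod 69 = 25.

41, 25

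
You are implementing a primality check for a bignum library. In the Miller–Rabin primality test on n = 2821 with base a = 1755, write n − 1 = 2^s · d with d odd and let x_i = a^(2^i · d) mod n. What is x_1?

n − 1 = 2820 = 2^2 · 705, so s = 2 and d = 705.
x_0 = 1755^705 mod 2821 = 559.
x_1 = 559^2 mod 2821 = 2171.

2171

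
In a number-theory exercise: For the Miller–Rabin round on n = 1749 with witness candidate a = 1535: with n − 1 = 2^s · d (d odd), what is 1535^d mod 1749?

n − 1 = 1748 = 2^2 · 437, so s = 2 and d = 437.
Repeated squaring mod 1749: 1535^1 ≡ 1535, 1535^2 ≡ 322, 1535^4 ≡ 493, 1535^8 ≡ 1687, 1535^16 ≡ 346, 1535^32 ≡ 784, 1535^64 ≡ 757, 1535^128 ≡ 1126, 1535^256 ≡ 1600.
437 = 256 + 128 + 32 + 16 + 4 + 1, so 1535^437 ≡ 1600·1126·784·346·493·1535 ≡ 800 (mod 1749).

800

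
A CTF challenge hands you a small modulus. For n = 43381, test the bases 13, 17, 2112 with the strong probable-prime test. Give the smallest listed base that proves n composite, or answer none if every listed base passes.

n − 1 = 43380 = 2^2 · 10845, so s = 2 and d = 10845.
Base 13: x_0 = 13^10845 mod 43381 = 8827. x_0 is neither 1 nor 43380, so continue squaring. x_1 = 8827^2 mod 43381 = 3653. Reached i = s−1 = 1 without hitting −1: 13 is a Miller–Rabin witness and 43381 is composite.
Base 17: x_0 = 17^10845 mod 43381 = 4614. x_0 is neither 1 nor 43380, so continue squaring. x_1 = 4614^2 mod 43381 = 32306. Reached i = s−1 = 1 without hitting −1: 17 is a Miller–Rabin witness and 43381 is composite.
Base 2112: x_0 = 2112^10845 mod 43381 = 12537. x_0 is neither 1 nor 43380, so continue squaring. x_1 = 12537^2 mod 43381 = 7006. Reached i = s−1 = 1 without hitting −1: 2112 is a Miller–Rabin witness and 43381 is composite.
The smallest witness among the given bases is 13.

13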